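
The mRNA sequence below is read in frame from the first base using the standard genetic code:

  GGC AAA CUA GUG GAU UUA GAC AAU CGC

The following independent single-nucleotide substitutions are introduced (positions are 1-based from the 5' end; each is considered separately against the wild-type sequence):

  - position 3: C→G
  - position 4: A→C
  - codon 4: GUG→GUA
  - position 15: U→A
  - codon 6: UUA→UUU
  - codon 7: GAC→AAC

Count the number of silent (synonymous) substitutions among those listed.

Codon 1: GGC (Gly) → GGG (Gly) — synonymous.
Codon 2: AAA (Lys) → CAA (Gln) — missense.
Codon 4: GUG (Val) → GUA (Val) — synonymous.
Codon 5: GAU (Asp) → GAA (Glu) — missense.
Codon 6: UUA (Leu) → UUU (Phe) — missense.
Codon 7: GAC (Asp) → AAC (Asn) — missense.
Synonymous: 2 of 6.

2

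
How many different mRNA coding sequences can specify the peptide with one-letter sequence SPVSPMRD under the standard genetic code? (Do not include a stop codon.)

Ser: 6 codons.
Pro: 4 codons.
Val: 4 codons.
Ser: 6 codons.
Pro: 4 codons.
Met: 1 codon.
Arg: 6 codons.
Asp: 2 codons.
6 × 4 × 4 × 6 × 4 × 1 × 6 × 2 = 27648.

27648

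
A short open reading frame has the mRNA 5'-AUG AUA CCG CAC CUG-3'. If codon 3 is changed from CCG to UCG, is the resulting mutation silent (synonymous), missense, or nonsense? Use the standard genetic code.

Position 7 falls in codon 3: CCG → Pro.
After the substitution the codon is UCG → Ser.
Pro ≠ Ser, so this is a missense mutation.

missense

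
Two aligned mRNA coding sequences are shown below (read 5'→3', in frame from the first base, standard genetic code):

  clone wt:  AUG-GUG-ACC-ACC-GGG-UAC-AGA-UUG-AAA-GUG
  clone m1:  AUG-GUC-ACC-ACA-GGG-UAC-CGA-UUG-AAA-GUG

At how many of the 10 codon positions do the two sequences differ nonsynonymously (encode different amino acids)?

Codon 1: AUG Met / AUG Met — identical.
Codon 2: GUG Val / GUC Val — synonymous.
Codon 3: ACC Thr / ACC Thr — identical.
Codon 4: ACC Thr / ACA Thr — synonymous.
Codon 5: GGG Gly / GGG Gly — identical.
Codon 6: UAC Tyr / UAC Tyr — identical.
Codon 7: AGA Arg / CGA Arg — synonymous.
Codon 8: UUG Leu / UUG Leu — identical.
Codon 9: AAA Lys / AAA Lys — identical.
Codon 10: GUG Val / GUG Val — identical.
Nonsynonymous differences: 0.

0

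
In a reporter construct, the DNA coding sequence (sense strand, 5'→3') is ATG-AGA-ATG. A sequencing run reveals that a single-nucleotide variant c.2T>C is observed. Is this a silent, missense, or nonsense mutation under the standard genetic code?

missense

Position 2 falls in codon 1: ATG → Met.
After the substitution the codon is ACG → Thr.
Met ≠ Thr, so this is a missense mutation.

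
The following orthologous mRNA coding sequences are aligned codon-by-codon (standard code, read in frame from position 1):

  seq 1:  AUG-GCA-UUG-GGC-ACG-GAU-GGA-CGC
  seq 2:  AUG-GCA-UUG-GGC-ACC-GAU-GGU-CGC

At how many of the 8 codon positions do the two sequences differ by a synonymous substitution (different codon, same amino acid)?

2

Codon 1: AUG Met / AUG Met — identical.
Codon 2: GCA Ala / GCA Ala — identical.
Codon 3: UUG Leu / UUG Leu — identical.
Codon 4: GGC Gly / GGC Gly — identical.
Codon 5: ACG Thr / ACC Thr — synonymous.
Codon 6: GAU Asp / GAU Asp — identical.
Codon 7: GGA Gly / GGU Gly — synonymous.
Codon 8: CGC Arg / CGC Arg — identical.
Synonymous differences: 2.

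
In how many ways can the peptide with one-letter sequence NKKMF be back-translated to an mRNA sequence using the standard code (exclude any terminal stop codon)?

Asn: 2 codons.
Lys: 2 codons.
Lys: 2 codons.
Met: 1 codon.
Phe: 2 codons.
2 × 2 × 2 × 1 × 2 = 16.

16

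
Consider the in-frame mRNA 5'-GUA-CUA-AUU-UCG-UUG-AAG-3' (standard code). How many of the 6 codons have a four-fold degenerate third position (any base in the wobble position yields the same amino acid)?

Codon 1 GUA (Val): third position 4-fold.
Codon 2 CUA (Leu): third position 4-fold.
Codon 3 AUU (Ile): third position 3-fold.
Codon 4 UCG (Ser): third position 4-fold.
Codon 5 UUG (Leu): third position 2-fold.
Codon 6 AAG (Lys): third position 2-fold.
Four-fold degenerate third positions: 3.

3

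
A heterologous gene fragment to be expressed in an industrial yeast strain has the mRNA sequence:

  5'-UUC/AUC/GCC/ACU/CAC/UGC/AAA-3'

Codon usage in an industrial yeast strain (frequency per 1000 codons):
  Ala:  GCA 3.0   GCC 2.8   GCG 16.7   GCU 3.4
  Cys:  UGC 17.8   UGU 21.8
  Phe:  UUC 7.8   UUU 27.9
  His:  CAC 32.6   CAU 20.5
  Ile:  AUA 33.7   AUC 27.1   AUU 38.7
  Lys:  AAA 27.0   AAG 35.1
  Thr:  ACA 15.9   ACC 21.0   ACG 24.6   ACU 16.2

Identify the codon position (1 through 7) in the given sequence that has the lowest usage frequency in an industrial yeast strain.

Codon 1 UUC (Phe): 7.8 per 1000.
Codon 2 AUC (Ile): 27.1 per 1000.
Codon 3 GCC (Ala): 2.8 per 1000.
Codon 4 ACU (Thr): 16.2 per 1000.
Codon 5 CAC (His): 32.6 per 1000.
Codon 6 UGC (Cys): 17.8 per 1000.
Codon 7 AAA (Lys): 27.0 per 1000.
Lowest frequency is 2.8 at codon 3.

3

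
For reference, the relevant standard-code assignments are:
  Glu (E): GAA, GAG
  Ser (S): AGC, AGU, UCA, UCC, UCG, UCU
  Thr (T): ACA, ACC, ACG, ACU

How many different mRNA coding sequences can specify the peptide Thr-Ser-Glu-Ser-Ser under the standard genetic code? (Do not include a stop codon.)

1728

Thr: 4 codons.
Ser: 6 codons.
Glu: 2 codons.
Ser: 6 codons.
Ser: 6 codons.
4 × 6 × 2 × 6 × 6 = 1728.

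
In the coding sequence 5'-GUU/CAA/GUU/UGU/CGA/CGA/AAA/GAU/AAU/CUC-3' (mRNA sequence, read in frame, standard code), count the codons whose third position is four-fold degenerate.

5

Codon 1 GUU (Val): third position 4-fold.
Codon 2 CAA (Gln): third position 2-fold.
Codon 3 GUU (Val): third position 4-fold.
Codon 4 UGU (Cys): third position 2-fold.
Codon 5 CGA (Arg): third position 4-fold.
Codon 6 CGA (Arg): third position 4-fold.
Codon 7 AAA (Lys): third position 2-fold.
Codon 8 GAU (Asp): third position 2-fold.
Codon 9 AAU (Asn): third position 2-fold.
Codon 10 CUC (Leu): third position 4-fold.
Four-fold degenerate third positions: 5.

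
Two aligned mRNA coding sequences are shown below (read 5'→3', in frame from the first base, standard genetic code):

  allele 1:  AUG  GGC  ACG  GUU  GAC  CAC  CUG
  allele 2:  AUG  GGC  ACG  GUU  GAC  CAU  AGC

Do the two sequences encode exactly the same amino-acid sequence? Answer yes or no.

Codon 1: AUG Met / AUG Met — identical.
Codon 2: GGC Gly / GGC Gly — identical.
Codon 3: ACG Thr / ACG Thr — identical.
Codon 4: GUU Val / GUU Val — identical.
Codon 5: GAC Asp / GAC Asp — identical.
Codon 6: CAC His / CAU His — synonymous.
Codon 7: CUG Leu / AGC Ser — nonsynonymous.
Nonsynonymous differences: 1 → different protein.

no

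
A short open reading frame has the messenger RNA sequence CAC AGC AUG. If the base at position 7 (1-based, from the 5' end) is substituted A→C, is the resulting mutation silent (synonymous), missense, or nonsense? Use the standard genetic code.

Position 7 falls in codon 3: AUG → Met.
After the substitution the codon is CUG → Leu.
Met ≠ Leu, so this is a missense mutation.

missense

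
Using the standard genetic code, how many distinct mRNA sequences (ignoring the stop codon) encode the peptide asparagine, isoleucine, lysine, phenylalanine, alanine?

Asn: 2 codons.
Ile: 3 codons.
Lys: 2 codons.
Phe: 2 codons.
Ala: 4 codons.
2 × 3 × 2 × 2 × 4 = 96.

96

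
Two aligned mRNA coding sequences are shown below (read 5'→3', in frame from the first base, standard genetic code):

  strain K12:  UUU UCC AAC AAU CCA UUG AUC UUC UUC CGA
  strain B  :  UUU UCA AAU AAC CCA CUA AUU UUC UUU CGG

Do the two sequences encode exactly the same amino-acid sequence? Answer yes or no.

Codon 1: UUU Phe / UUU Phe — identical.
Codon 2: UCC Ser / UCA Ser — synonymous.
Codon 3: AAC Asn / AAU Asn — synonymous.
Codon 4: AAU Asn / AAC Asn — synonymous.
Codon 5: CCA Pro / CCA Pro — identical.
Codon 6: UUG Leu / CUA Leu — synonymous.
Codon 7: AUC Ile / AUU Ile — synonymous.
Codon 8: UUC Phe / UUC Phe — identical.
Codon 9: UUC Phe / UUU Phe — synonymous.
Codon 10: CGA Arg / CGG Arg — synonymous.
Nonsynonymous differences: 0 → same protein.

yes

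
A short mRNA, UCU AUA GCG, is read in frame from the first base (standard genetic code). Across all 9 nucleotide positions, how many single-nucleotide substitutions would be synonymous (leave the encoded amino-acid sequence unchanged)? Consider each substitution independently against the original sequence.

Codon 1 (UCU, Ser): 3 synonymous substitutions.
Codon 2 (AUA, Ile): 2 synonymous substitutions.
Codon 3 (GCG, Ala): 3 synonymous substitutions.
Total: 3 + 2 + 3 = 8.

8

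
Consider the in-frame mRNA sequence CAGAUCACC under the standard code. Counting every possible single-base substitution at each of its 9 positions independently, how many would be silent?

Codon 1 (CAG, Gln): 1 synonymous substitution.
Codon 2 (AUC, Ile): 2 synonymous substitutions.
Codon 3 (ACC, Thr): 3 synonymous substitutions.
Total: 1 + 2 + 3 = 6.

6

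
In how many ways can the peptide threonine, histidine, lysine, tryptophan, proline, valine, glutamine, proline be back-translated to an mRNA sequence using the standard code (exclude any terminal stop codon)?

2048

Thr: 4 codons.
His: 2 codons.
Lys: 2 codons.
Trp: 1 codon.
Pro: 4 codons.
Val: 4 codons.
Gln: 2 codons.
Pro: 4 codons.
4 × 2 × 2 × 1 × 4 × 4 × 2 × 4 = 2048.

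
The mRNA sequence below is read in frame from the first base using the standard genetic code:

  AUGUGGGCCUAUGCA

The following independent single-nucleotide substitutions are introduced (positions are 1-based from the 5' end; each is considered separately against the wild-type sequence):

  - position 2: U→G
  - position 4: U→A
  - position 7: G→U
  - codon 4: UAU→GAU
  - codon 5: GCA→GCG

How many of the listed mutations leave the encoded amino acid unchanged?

1

Codon 1: AUG (Met) → AGG (Arg) — missense.
Codon 2: UGG (Trp) → AGG (Arg) — missense.
Codon 3: GCC (Ala) → UCC (Ser) — missense.
Codon 4: UAU (Tyr) → GAU (Asp) — missense.
Codon 5: GCA (Ala) → GCG (Ala) — synonymous.
Synonymous: 1 of 5.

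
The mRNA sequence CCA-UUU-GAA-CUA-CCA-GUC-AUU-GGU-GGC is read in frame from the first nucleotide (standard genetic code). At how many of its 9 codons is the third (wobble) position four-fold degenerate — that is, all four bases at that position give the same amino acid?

Codon 1 CCA (Pro): third position 4-fold.
Codon 2 UUU (Phe): third position 2-fold.
Codon 3 GAA (Glu): third position 2-fold.
Codon 4 CUA (Leu): third position 4-fold.
Codon 5 CCA (Pro): third position 4-fold.
Codon 6 GUC (Val): third position 4-fold.
Codon 7 AUU (Ile): third position 3-fold.
Codon 8 GGU (Gly): third position 4-fold.
Codon 9 GGC (Gly): third position 4-fold.
Four-fold degenerate third positions: 6.

6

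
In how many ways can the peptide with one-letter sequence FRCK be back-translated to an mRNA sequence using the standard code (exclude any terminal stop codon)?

48

Phe: 2 codons.
Arg: 6 codons.
Cys: 2 codons.
Lys: 2 codons.
2 × 6 × 2 × 2 = 48.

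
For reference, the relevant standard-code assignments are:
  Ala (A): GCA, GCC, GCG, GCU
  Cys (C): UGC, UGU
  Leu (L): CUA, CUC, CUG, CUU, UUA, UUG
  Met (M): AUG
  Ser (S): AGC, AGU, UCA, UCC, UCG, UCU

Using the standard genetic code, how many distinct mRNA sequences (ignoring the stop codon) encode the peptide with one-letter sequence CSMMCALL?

Cys: 2 codons.
Ser: 6 codons.
Met: 1 codon.
Met: 1 codon.
Cys: 2 codons.
Ala: 4 codons.
Leu: 6 codons.
Leu: 6 codons.
2 × 6 × 1 × 1 × 2 × 4 × 6 × 6 = 3456.

3456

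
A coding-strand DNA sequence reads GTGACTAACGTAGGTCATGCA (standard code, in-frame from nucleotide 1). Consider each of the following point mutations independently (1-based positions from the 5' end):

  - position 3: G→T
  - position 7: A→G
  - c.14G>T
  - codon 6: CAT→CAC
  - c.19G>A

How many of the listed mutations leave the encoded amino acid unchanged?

Codon 1: GTG (Val) → GTT (Val) — synonymous.
Codon 3: AAC (Asn) → GAC (Asp) — missense.
Codon 5: GGT (Gly) → GTT (Val) — missense.
Codon 6: CAT (His) → CAC (His) — synonymous.
Codon 7: GCA (Ala) → ACA (Thr) — missense.
Synonymous: 2 of 5.

2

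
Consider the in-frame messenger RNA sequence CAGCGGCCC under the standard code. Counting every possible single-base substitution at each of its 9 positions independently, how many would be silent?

Codon 1 (CAG, Gln): 1 synonymous substitution.
Codon 2 (CGG, Arg): 4 synonymous substitutions.
Codon 3 (CCC, Pro): 3 synonymous substitutions.
Total: 1 + 4 + 3 = 8.

8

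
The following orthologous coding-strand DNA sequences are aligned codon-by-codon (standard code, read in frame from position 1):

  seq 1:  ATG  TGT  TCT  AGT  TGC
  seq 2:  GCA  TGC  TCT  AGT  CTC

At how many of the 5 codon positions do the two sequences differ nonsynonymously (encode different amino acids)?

Codon 1: ATG Met / GCA Ala — nonsynonymous.
Codon 2: TGT Cys / TGC Cys — synonymous.
Codon 3: TCT Ser / TCT Ser — identical.
Codon 4: AGT Ser / AGT Ser — identical.
Codon 5: TGC Cys / CTC Leu — nonsynonymous.
Nonsynonymous differences: 2.

2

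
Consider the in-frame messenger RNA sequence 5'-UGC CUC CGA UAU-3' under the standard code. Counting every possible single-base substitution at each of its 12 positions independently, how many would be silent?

9

Codon 1 (UGC, Cys): 1 synonymous substitution.
Codon 2 (CUC, Leu): 3 synonymous substitutions.
Codon 3 (CGA, Arg): 4 synonymous substitutions.
Codon 4 (UAU, Tyr): 1 synonymous substitution.
Total: 1 + 3 + 4 + 1 = 9.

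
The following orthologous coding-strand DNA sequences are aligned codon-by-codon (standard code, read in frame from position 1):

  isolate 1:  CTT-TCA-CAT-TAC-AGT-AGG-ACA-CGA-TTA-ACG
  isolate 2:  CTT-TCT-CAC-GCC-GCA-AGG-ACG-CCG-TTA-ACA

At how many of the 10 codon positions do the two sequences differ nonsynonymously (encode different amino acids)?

Codon 1: CTT Leu / CTT Leu — identical.
Codon 2: TCA Ser / TCT Ser — synonymous.
Codon 3: CAT His / CAC His — synonymous.
Codon 4: TAC Tyr / GCC Ala — nonsynonymous.
Codon 5: AGT Ser / GCA Ala — nonsynonymous.
Codon 6: AGG Arg / AGG Arg — identical.
Codon 7: ACA Thr / ACG Thr — synonymous.
Codon 8: CGA Arg / CCG Pro — nonsynonymous.
Codon 9: TTA Leu / TTA Leu — identical.
Codon 10: ACG Thr / ACA Thr — synonymous.
Nonsynonymous differences: 3.

3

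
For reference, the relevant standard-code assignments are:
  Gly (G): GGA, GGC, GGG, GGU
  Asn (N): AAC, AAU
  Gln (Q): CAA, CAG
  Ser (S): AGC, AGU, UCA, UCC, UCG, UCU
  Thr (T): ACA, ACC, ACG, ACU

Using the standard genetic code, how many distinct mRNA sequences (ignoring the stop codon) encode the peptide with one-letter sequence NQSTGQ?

768

Asn: 2 codons.
Gln: 2 codons.
Ser: 6 codons.
Thr: 4 codons.
Gly: 4 codons.
Gln: 2 codons.
2 × 2 × 6 × 4 × 4 × 2 = 768.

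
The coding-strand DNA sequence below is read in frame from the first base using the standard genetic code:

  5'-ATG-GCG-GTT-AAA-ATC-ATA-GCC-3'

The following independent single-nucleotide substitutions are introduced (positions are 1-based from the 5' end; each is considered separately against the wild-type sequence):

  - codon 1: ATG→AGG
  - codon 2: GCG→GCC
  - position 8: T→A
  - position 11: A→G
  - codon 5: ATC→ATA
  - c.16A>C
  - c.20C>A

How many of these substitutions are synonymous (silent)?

Codon 1: ATG (Met) → AGG (Arg) — missense.
Codon 2: GCG (Ala) → GCC (Ala) — synonymous.
Codon 3: GTT (Val) → GAT (Asp) — missense.
Codon 4: AAA (Lys) → AGA (Arg) — missense.
Codon 5: ATC (Ile) → ATA (Ile) — synonymous.
Codon 6: ATA (Ile) → CTA (Leu) — missense.
Codon 7: GCC (Ala) → GAC (Asp) — missense.
Synonymous: 2 of 7.

2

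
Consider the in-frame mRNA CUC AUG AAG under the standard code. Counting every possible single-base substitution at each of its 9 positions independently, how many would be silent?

4

Codon 1 (CUC, Leu): 3 synonymous substitutions.
Codon 2 (AUG, Met): 0 synonymous substitutions.
Codon 3 (AAG, Lys): 1 synonymous substitution.
Total: 3 + 0 + 1 = 4.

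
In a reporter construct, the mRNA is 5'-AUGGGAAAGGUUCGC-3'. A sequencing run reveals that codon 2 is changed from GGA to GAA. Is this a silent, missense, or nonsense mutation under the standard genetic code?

missense

Position 5 falls in codon 2: GGA → Gly.
After the substitution the codon is GAA → Glu.
Gly ≠ Glu, so this is a missense mutation.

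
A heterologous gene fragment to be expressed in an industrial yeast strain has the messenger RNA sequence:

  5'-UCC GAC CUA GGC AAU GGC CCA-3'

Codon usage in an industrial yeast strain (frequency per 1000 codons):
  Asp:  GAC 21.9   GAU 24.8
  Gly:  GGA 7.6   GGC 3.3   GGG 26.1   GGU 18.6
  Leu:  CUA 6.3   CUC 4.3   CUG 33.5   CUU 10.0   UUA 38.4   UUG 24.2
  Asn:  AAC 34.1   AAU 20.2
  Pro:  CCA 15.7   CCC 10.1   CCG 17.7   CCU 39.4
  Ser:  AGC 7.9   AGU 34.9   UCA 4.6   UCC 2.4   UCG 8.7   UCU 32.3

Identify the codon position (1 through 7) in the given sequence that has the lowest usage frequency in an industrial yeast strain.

1

Codon 1 UCC (Ser): 2.4 per 1000.
Codon 2 GAC (Asp): 21.9 per 1000.
Codon 3 CUA (Leu): 6.3 per 1000.
Codon 4 GGC (Gly): 3.3 per 1000.
Codon 5 AAU (Asn): 20.2 per 1000.
Codon 6 GGC (Gly): 3.3 per 1000.
Codon 7 CCA (Pro): 15.7 per 1000.
Lowest frequency is 2.4 at codon 1.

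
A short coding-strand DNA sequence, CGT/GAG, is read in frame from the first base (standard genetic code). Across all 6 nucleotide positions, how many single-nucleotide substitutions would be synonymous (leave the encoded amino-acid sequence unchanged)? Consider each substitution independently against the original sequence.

Codon 1 (CGT, Arg): 3 synonymous substitutions.
Codon 2 (GAG, Glu): 1 synonymous substitution.
Total: 3 + 1 = 4.

4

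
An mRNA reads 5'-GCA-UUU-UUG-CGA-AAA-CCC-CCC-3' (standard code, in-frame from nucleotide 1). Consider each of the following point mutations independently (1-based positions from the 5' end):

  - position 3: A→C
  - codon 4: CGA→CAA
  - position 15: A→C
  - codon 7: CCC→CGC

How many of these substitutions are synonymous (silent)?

1

Codon 1: GCA (Ala) → GCC (Ala) — synonymous.
Codon 4: CGA (Arg) → CAA (Gln) — missense.
Codon 5: AAA (Lys) → AAC (Asn) — missense.
Codon 7: CCC (Pro) → CGC (Arg) — missense.
Synonymous: 1 of 4.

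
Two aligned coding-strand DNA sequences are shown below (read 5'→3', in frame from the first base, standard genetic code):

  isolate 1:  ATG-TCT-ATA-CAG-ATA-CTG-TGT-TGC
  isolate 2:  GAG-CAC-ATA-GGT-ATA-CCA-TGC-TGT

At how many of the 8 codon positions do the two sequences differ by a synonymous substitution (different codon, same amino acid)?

Codon 1: ATG Met / GAG Glu — nonsynonymous.
Codon 2: TCT Ser / CAC His — nonsynonymous.
Codon 3: ATA Ile / ATA Ile — identical.
Codon 4: CAG Gln / GGT Gly — nonsynonymous.
Codon 5: ATA Ile / ATA Ile — identical.
Codon 6: CTG Leu / CCA Pro — nonsynonymous.
Codon 7: TGT Cys / TGC Cys — synonymous.
Codon 8: TGC Cys / TGT Cys — synonymous.
Synonymous differences: 2.

2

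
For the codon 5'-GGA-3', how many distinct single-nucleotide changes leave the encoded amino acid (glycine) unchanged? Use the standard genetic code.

3

Position 1: none → 0 synonymous.
Position 2: none → 0 synonymous.
Position 3: GGU, GGC, GGG → 3 synonymous.
Total: 0 + 0 + 3 = 3.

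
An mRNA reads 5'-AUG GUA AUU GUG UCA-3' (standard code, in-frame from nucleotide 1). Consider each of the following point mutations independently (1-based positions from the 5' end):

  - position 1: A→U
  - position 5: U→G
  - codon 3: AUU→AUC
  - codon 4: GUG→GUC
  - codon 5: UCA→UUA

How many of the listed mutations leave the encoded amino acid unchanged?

2

Codon 1: AUG (Met) → UUG (Leu) — missense.
Codon 2: GUA (Val) → GGA (Gly) — missense.
Codon 3: AUU (Ile) → AUC (Ile) — synonymous.
Codon 4: GUG (Val) → GUC (Val) — synonymous.
Codon 5: UCA (Ser) → UUA (Leu) — missense.
Synonymous: 2 of 5.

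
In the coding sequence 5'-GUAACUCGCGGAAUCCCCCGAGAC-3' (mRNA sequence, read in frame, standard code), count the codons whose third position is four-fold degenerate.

6

Codon 1 GUA (Val): third position 4-fold.
Codon 2 ACU (Thr): third position 4-fold.
Codon 3 CGC (Arg): third position 4-fold.
Codon 4 GGA (Gly): third position 4-fold.
Codon 5 AUC (Ile): third position 3-fold.
Codon 6 CCC (Pro): third position 4-fold.
Codon 7 CGA (Arg): third position 4-fold.
Codon 8 GAC (Asp): third position 2-fold.
Four-fold degenerate third positions: 6.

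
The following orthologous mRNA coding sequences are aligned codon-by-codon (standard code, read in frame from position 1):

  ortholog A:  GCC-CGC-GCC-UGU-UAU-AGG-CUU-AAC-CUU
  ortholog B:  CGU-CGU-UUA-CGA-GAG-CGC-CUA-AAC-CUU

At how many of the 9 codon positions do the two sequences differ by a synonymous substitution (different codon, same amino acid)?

3

Codon 1: GCC Ala / CGU Arg — nonsynonymous.
Codon 2: CGC Arg / CGU Arg — synonymous.
Codon 3: GCC Ala / UUA Leu — nonsynonymous.
Codon 4: UGU Cys / CGA Arg — nonsynonymous.
Codon 5: UAU Tyr / GAG Glu — nonsynonymous.
Codon 6: AGG Arg / CGC Arg — synonymous.
Codon 7: CUU Leu / CUA Leu — synonymous.
Codon 8: AAC Asn / AAC Asn — identical.
Codon 9: CUU Leu / CUU Leu — identical.
Synonymous differences: 3.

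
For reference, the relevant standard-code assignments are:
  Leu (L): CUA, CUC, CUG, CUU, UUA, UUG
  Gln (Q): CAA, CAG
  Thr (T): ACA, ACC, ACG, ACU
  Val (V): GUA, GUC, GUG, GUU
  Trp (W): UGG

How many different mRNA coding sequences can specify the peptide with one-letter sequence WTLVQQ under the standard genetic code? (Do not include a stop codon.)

384

Trp: 1 codon.
Thr: 4 codons.
Leu: 6 codons.
Val: 4 codons.
Gln: 2 codons.
Gln: 2 codons.
1 × 4 × 6 × 4 × 2 × 2 = 384.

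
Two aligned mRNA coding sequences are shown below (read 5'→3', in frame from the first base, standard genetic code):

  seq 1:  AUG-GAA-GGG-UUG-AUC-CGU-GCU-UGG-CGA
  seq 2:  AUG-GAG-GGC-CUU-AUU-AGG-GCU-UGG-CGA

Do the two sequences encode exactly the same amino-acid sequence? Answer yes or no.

yes

Codon 1: AUG Met / AUG Met — identical.
Codon 2: GAA Glu / GAG Glu — synonymous.
Codon 3: GGG Gly / GGC Gly — synonymous.
Codon 4: UUG Leu / CUU Leu — synonymous.
Codon 5: AUC Ile / AUU Ile — synonymous.
Codon 6: CGU Arg / AGG Arg — synonymous.
Codon 7: GCU Ala / GCU Ala — identical.
Codon 8: UGG Trp / UGG Trp — identical.
Codon 9: CGA Arg / CGA Arg — identical.
Nonsynonymous differences: 0 → same protein.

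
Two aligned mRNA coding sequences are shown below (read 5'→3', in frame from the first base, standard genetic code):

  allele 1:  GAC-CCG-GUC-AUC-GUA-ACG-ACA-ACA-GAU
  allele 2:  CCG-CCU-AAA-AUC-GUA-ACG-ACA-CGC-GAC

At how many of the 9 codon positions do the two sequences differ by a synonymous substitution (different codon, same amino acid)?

2

Codon 1: GAC Asp / CCG Pro — nonsynonymous.
Codon 2: CCG Pro / CCU Pro — synonymous.
Codon 3: GUC Val / AAA Lys — nonsynonymous.
Codon 4: AUC Ile / AUC Ile — identical.
Codon 5: GUA Val / GUA Val — identical.
Codon 6: ACG Thr / ACG Thr — identical.
Codon 7: ACA Thr / ACA Thr — identical.
Codon 8: ACA Thr / CGC Arg — nonsynonymous.
Codon 9: GAU Asp / GAC Asp — synonymous.
Synonymous differences: 2.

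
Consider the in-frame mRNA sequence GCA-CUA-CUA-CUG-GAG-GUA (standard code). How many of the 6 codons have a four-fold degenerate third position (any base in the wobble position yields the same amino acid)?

5

Codon 1 GCA (Ala): third position 4-fold.
Codon 2 CUA (Leu): third position 4-fold.
Codon 3 CUA (Leu): third position 4-fold.
Codon 4 CUG (Leu): third position 4-fold.
Codon 5 GAG (Glu): third position 2-fold.
Codon 6 GUA (Val): third position 4-fold.
Four-fold degenerate third positions: 5.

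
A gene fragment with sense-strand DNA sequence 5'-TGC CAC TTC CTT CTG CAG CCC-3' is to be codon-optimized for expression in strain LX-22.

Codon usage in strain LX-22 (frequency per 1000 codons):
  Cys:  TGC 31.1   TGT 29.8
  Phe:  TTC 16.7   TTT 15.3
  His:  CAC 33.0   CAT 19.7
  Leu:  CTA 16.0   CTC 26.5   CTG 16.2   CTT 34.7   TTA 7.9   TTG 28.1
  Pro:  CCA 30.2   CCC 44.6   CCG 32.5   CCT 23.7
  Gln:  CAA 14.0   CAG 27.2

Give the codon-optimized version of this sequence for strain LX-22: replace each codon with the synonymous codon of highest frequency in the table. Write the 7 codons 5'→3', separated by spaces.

TGC CAC TTC CTT CTT CAG CCC

Codon 1 (Cys): best is TGC at 31.1.
Codon 2 (His): best is CAC at 33.0.
Codon 3 (Phe): best is TTC at 16.7.
Codon 4 (Leu): best is CTT at 34.7.
Codon 5 (Leu): best is CTT at 34.7.
Codon 6 (Gln): best is CAG at 27.2.
Codon 7 (Pro): best is CCC at 44.6.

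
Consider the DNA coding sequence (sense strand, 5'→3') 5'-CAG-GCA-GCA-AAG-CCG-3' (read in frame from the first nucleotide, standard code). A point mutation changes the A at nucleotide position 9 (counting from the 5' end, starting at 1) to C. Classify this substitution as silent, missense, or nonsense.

silent

Position 9 falls in codon 3: GCA → Ala.
After the substitution the codon is GCC → Ala.
Both encode Ala, so the change is synonymous.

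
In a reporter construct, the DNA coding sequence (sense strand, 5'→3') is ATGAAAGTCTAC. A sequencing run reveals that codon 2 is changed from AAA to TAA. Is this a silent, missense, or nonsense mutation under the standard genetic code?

Position 4 falls in codon 2: AAA → Lys.
After the substitution the codon is TAA → Stop.
The new codon is a stop codon, so this is a nonsense mutation.

nonsense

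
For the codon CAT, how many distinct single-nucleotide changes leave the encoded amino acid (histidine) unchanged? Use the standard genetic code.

Position 1: none → 0 synonymous.
Position 2: none → 0 synonymous.
Position 3: CAC → 1 synonymous.
Total: 0 + 0 + 1 = 1.

1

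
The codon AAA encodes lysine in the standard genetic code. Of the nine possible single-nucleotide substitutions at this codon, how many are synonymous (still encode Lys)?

1

Position 1: none → 0 synonymous.
Position 2: none → 0 synonymous.
Position 3: AAG → 1 synonymous.
Total: 0 + 0 + 1 = 1.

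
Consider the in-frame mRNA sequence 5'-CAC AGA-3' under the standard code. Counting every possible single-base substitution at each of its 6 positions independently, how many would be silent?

Codon 1 (CAC, His): 1 synonymous substitution.
Codon 2 (AGA, Arg): 2 synonymous substitutions.
Total: 1 + 2 = 3.

3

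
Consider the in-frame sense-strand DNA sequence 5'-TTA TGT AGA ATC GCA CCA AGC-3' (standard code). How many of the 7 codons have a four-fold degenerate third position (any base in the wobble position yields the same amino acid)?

2

Codon 1 TTA (Leu): third position 2-fold.
Codon 2 TGT (Cys): third position 2-fold.
Codon 3 AGA (Arg): third position 2-fold.
Codon 4 ATC (Ile): third position 3-fold.
Codon 5 GCA (Ala): third position 4-fold.
Codon 6 CCA (Pro): third position 4-fold.
Codon 7 AGC (Ser): third position 2-fold.
Four-fold degenerate third positions: 2.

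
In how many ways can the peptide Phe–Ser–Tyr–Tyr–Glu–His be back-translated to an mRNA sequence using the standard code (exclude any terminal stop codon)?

Phe: 2 codons.
Ser: 6 codons.
Tyr: 2 codons.
Tyr: 2 codons.
Glu: 2 codons.
His: 2 codons.
2 × 6 × 2 × 2 × 2 × 2 = 192.

192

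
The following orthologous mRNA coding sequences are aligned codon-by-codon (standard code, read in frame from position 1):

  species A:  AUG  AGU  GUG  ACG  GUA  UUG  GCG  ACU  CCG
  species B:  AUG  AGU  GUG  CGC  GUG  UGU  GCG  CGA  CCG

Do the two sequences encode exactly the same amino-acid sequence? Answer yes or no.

no

Codon 1: AUG Met / AUG Met — identical.
Codon 2: AGU Ser / AGU Ser — identical.
Codon 3: GUG Val / GUG Val — identical.
Codon 4: ACG Thr / CGC Arg — nonsynonymous.
Codon 5: GUA Val / GUG Val — synonymous.
Codon 6: UUG Leu / UGU Cys — nonsynonymous.
Codon 7: GCG Ala / GCG Ala — identical.
Codon 8: ACU Thr / CGA Arg — nonsynonymous.
Codon 9: CCG Pro / CCG Pro — identical.
Nonsynonymous differences: 3 → different protein.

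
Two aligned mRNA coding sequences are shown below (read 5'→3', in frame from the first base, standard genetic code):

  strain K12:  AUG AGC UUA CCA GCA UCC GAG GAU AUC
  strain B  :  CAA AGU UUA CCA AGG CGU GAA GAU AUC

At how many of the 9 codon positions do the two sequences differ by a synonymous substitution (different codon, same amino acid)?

2

Codon 1: AUG Met / CAA Gln — nonsynonymous.
Codon 2: AGC Ser / AGU Ser — synonymous.
Codon 3: UUA Leu / UUA Leu — identical.
Codon 4: CCA Pro / CCA Pro — identical.
Codon 5: GCA Ala / AGG Arg — nonsynonymous.
Codon 6: UCC Ser / CGU Arg — nonsynonymous.
Codon 7: GAG Glu / GAA Glu — synonymous.
Codon 8: GAU Asp / GAU Asp — identical.
Codon 9: AUC Ile / AUC Ile — identical.
Synonymous differences: 2.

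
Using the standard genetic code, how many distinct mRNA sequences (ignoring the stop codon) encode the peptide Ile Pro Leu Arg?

Ile: 3 codons.
Pro: 4 codons.
Leu: 6 codons.
Arg: 6 codons.
3 × 4 × 6 × 6 = 432.

432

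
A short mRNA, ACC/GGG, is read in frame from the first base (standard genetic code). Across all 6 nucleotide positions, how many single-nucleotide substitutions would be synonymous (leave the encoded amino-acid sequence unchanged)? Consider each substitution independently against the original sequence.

Codon 1 (ACC, Thr): 3 synonymous substitutions.
Codon 2 (GGG, Gly): 3 synonymous substitutions.
Total: 3 + 3 = 6.

6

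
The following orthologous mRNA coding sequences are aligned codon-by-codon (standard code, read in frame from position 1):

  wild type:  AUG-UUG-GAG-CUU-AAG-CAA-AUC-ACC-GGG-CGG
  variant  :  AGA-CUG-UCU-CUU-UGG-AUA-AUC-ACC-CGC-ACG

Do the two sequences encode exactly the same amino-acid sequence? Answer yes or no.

Codon 1: AUG Met / AGA Arg — nonsynonymous.
Codon 2: UUG Leu / CUG Leu — synonymous.
Codon 3: GAG Glu / UCU Ser — nonsynonymous.
Codon 4: CUU Leu / CUU Leu — identical.
Codon 5: AAG Lys / UGG Trp — nonsynonymous.
Codon 6: CAA Gln / AUA Ile — nonsynonymous.
Codon 7: AUC Ile / AUC Ile — identical.
Codon 8: ACC Thr / ACC Thr — identical.
Codon 9: GGG Gly / CGC Arg — nonsynonymous.
Codon 10: CGG Arg / ACG Thr — nonsynonymous.
Nonsynonymous differences: 6 → different protein.

no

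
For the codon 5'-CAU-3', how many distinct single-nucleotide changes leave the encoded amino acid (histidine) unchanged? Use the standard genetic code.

Position 1: none → 0 synonymous.
Position 2: none → 0 synonymous.
Position 3: CAC → 1 synonymous.
Total: 0 + 0 + 1 = 1.

1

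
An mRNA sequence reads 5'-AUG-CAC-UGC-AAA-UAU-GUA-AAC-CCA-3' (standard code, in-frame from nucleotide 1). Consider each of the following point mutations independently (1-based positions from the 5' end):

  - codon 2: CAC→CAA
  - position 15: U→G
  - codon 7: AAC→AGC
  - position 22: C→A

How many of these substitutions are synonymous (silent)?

Codon 2: CAC (His) → CAA (Gln) — missense.
Codon 5: UAU (Tyr) → UAG (Stop) — nonsense.
Codon 7: AAC (Asn) → AGC (Ser) — missense.
Codon 8: CCA (Pro) → ACA (Thr) — missense.
Synonymous: 0 of 4.

0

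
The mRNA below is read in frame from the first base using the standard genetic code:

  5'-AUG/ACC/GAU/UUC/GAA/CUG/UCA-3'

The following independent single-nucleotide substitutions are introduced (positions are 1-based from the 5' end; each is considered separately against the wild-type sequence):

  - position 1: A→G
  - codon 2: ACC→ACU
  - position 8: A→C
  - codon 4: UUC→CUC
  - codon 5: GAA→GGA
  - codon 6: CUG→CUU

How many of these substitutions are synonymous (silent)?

2

Codon 1: AUG (Met) → GUG (Val) — missense.
Codon 2: ACC (Thr) → ACU (Thr) — synonymous.
Codon 3: GAU (Asp) → GCU (Ala) — missense.
Codon 4: UUC (Phe) → CUC (Leu) — missense.
Codon 5: GAA (Glu) → GGA (Gly) — missense.
Codon 6: CUG (Leu) → CUU (Leu) — synonymous.
Synonymous: 2 of 6.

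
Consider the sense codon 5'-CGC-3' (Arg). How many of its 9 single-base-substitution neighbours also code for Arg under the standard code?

3

Position 1: none → 0 synonymous.
Position 2: none → 0 synonymous.
Position 3: CGU, CGA, CGG → 3 synonymous.
Total: 0 + 0 + 3 = 3.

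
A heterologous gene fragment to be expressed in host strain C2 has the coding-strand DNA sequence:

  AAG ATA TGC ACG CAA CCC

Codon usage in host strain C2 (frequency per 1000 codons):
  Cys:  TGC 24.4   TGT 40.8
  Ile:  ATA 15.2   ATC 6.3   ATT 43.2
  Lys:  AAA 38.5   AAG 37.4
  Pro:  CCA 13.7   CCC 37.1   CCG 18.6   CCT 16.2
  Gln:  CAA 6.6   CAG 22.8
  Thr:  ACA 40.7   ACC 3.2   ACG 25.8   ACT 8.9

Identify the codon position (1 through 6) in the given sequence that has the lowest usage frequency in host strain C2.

5

Codon 1 AAG (Lys): 37.4 per 1000.
Codon 2 ATA (Ile): 15.2 per 1000.
Codon 3 TGC (Cys): 24.4 per 1000.
Codon 4 ACG (Thr): 25.8 per 1000.
Codon 5 CAA (Gln): 6.6 per 1000.
Codon 6 CCC (Pro): 37.1 per 1000.
Lowest frequency is 6.6 at codon 5.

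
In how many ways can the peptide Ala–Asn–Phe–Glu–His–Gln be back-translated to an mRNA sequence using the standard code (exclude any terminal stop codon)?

Ala: 4 codons.
Asn: 2 codons.
Phe: 2 codons.
Glu: 2 codons.
His: 2 codons.
Gln: 2 codons.
4 × 2 × 2 × 2 × 2 × 2 = 128.

128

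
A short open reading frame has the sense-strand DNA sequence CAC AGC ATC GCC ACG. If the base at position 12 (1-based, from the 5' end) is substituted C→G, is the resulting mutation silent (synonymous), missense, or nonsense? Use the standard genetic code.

Position 12 falls in codon 4: GCC → Ala.
After the substitution the codon is GCG → Ala.
Both encode Ala, so the change is synonymous.

silent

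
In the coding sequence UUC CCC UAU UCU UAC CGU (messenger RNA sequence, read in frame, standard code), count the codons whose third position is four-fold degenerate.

Codon 1 UUC (Phe): third position 2-fold.
Codon 2 CCC (Pro): third position 4-fold.
Codon 3 UAU (Tyr): third position 2-fold.
Codon 4 UCU (Ser): third position 4-fold.
Codon 5 UAC (Tyr): third position 2-fold.
Codon 6 CGU (Arg): third position 4-fold.
Four-fold degenerate third positions: 3.

3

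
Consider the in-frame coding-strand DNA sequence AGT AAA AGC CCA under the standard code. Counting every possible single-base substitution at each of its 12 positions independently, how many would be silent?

6

Codon 1 (AGT, Ser): 1 synonymous substitution.
Codon 2 (AAA, Lys): 1 synonymous substitution.
Codon 3 (AGC, Ser): 1 synonymous substitution.
Codon 4 (CCA, Pro): 3 synonymous substitutions.
Total: 1 + 1 + 1 + 3 = 6.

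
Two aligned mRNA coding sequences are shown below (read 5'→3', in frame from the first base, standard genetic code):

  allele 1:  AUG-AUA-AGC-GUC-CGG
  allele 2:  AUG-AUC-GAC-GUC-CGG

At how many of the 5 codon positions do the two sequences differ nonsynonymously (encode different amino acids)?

1

Codon 1: AUG Met / AUG Met — identical.
Codon 2: AUA Ile / AUC Ile — synonymous.
Codon 3: AGC Ser / GAC Asp — nonsynonymous.
Codon 4: GUC Val / GUC Val — identical.
Codon 5: CGG Arg / CGG Arg — identical.
Nonsynonymous differences: 1.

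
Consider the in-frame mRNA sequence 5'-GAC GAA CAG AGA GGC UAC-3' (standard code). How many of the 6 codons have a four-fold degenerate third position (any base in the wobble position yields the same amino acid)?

Codon 1 GAC (Asp): third position 2-fold.
Codon 2 GAA (Glu): third position 2-fold.
Codon 3 CAG (Gln): third position 2-fold.
Codon 4 AGA (Arg): third position 2-fold.
Codon 5 GGC (Gly): third position 4-fold.
Codon 6 UAC (Tyr): third position 2-fold.
Four-fold degenerate third positions: 1.

1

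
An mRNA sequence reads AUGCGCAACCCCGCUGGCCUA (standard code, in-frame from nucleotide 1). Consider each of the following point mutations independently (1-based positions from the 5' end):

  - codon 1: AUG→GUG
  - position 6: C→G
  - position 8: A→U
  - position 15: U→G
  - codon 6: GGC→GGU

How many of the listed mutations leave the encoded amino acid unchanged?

Codon 1: AUG (Met) → GUG (Val) — missense.
Codon 2: CGC (Arg) → CGG (Arg) — synonymous.
Codon 3: AAC (Asn) → AUC (Ile) — missense.
Codon 5: GCU (Ala) → GCG (Ala) — synonymous.
Codon 6: GGC (Gly) → GGU (Gly) — synonymous.
Synonymous: 3 of 5.

3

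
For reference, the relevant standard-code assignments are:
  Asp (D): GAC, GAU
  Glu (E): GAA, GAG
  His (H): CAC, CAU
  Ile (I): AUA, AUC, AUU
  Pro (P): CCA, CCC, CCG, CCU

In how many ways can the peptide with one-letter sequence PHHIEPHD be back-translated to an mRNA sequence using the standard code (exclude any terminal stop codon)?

1536

Pro: 4 codons.
His: 2 codons.
His: 2 codons.
Ile: 3 codons.
Glu: 2 codons.
Pro: 4 codons.
His: 2 codons.
Asp: 2 codons.
4 × 2 × 2 × 3 × 2 × 4 × 2 × 2 = 1536.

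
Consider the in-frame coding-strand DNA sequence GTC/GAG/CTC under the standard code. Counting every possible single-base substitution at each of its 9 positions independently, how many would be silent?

7

Codon 1 (GTC, Val): 3 synonymous substitutions.
Codon 2 (GAG, Glu): 1 synonymous substitution.
Codon 3 (CTC, Leu): 3 synonymous substitutions.
Total: 3 + 1 + 3 = 7.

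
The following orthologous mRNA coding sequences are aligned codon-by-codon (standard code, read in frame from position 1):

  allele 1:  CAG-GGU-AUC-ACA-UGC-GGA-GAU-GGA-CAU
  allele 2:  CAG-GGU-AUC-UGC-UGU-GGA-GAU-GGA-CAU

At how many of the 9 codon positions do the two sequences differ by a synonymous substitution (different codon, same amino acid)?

Codon 1: CAG Gln / CAG Gln — identical.
Codon 2: GGU Gly / GGU Gly — identical.
Codon 3: AUC Ile / AUC Ile — identical.
Codon 4: ACA Thr / UGC Cys — nonsynonymous.
Codon 5: UGC Cys / UGU Cys — synonymous.
Codon 6: GGA Gly / GGA Gly — identical.
Codon 7: GAU Asp / GAU Asp — identical.
Codon 8: GGA Gly / GGA Gly — identical.
Codon 9: CAU His / CAU His — identical.
Synonymous differences: 1.

1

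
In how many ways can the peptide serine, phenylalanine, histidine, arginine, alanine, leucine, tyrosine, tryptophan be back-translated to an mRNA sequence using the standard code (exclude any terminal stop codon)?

Ser: 6 codons.
Phe: 2 codons.
His: 2 codons.
Arg: 6 codons.
Ala: 4 codons.
Leu: 6 codons.
Tyr: 2 codons.
Trp: 1 codon.
6 × 2 × 2 × 6 × 4 × 6 × 2 × 1 = 6912.

6912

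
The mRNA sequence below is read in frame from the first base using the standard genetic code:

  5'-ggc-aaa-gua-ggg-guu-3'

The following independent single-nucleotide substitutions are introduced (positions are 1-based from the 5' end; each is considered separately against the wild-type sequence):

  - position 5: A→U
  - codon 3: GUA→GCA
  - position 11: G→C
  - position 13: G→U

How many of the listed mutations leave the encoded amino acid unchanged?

Codon 2: AAA (Lys) → AUA (Ile) — missense.
Codon 3: GUA (Val) → GCA (Ala) — missense.
Codon 4: GGG (Gly) → GCG (Ala) — missense.
Codon 5: GUU (Val) → UUU (Phe) — missense.
Synonymous: 0 of 4.

0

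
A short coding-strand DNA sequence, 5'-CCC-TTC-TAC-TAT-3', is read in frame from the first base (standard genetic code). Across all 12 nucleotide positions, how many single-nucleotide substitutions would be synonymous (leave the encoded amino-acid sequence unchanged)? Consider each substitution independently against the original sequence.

6

Codon 1 (CCC, Pro): 3 synonymous substitutions.
Codon 2 (TTC, Phe): 1 synonymous substitution.
Codon 3 (TAC, Tyr): 1 synonymous substitution.
Codon 4 (TAT, Tyr): 1 synonymous substitution.
Total: 3 + 1 + 1 + 1 = 6.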